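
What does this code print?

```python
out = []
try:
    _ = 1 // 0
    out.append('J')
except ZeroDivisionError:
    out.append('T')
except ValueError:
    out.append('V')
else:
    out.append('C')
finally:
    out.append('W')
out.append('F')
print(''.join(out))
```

Execution trace: 'T' (except ZeroDivisionError) → 'W' (finally) → 'F' (after the try/except). Output: TWF

Answer: TWF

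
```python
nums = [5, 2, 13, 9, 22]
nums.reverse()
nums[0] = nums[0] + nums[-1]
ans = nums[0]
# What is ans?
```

Trace:
`nums = [5, 2, 13, 9, 22]` → nums = [5, 2, 13, 9, 22]
`nums.reverse()` → nums = [22, 9, 13, 2, 5]
`nums[0] = nums[0] + nums[-1]` → nums = [27, 9, 13, 2, 5]
`ans = nums[0]` → ans = 27
So ans = 27

Answer: 27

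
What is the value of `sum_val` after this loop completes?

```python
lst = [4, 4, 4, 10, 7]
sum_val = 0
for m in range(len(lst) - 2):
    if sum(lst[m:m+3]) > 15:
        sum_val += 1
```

Count windows with sum > 15
`sum_val` takes the values: 0 → 1 → 2

Answer: 2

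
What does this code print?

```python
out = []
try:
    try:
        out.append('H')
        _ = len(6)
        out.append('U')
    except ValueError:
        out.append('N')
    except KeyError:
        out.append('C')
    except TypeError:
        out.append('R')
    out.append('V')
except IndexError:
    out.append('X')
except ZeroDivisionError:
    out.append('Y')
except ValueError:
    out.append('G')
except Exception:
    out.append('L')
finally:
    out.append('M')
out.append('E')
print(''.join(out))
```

Execution trace: 'H' (inner try body) → 'R' (inner except TypeError) → 'V' (try body, no exception) → 'M' (finally) → 'E' (after the try/except). Output: HRVME

Answer: HRVME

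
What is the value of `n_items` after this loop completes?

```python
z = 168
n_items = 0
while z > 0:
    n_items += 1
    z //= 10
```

Count digits by repeated division by 10
`n_items` takes the values: 0 → 1 → 2 → 3

Answer: 3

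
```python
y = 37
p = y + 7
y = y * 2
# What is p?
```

Trace:
`y = 37` → y = 37
`p = y + 7` → p = 44
`y = y * 2` → y = 74
So p = 44

Answer: 44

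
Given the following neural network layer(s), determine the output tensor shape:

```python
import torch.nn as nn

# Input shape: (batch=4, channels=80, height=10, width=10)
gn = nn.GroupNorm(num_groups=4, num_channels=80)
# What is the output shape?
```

Input: (4, 80, 10, 10) -> Output: (4, 80, 10, 10)

Answer: (4, 80, 10, 10)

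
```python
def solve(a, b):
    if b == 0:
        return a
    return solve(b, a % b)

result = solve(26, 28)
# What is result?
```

solve(26, 28) -> solve(28, 26) -> solve(26, 2) -> solve(2, 0) -> 2

Answer: 2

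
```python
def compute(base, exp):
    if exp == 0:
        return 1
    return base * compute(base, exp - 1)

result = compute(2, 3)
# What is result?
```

compute(2, 3) = 2 * 2 * 2 = 8

Answer: 8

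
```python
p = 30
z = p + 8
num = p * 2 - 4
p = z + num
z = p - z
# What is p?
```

Trace:
`p = 30` → p = 30
`z = p + 8` → z = 38
`num = p * 2 - 4` → num = 56
`p = z + num` → p = 94
`z = p - z` → z = 56
So p = 94

Answer: 94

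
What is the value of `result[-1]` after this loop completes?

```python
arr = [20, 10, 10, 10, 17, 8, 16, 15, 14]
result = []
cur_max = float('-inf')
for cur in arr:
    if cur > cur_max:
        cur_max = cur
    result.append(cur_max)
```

Running max ends at 20
`result` takes the values: [] → [20] → [20, 20] → [20, 20, 20] → [20, 20, 20, 20] → [20, 20, 20, 20, 20] → [20, 20, 20, 20, 20, 20] → [20, 20, 20, 20, 20, 20, 20] → [20, 20, 20, 20, 20, 20, 20, 20] → [20, 20, 20, 20, 20, 20, 20, 20, 20]
So `result[-1]` = 20

Answer: 20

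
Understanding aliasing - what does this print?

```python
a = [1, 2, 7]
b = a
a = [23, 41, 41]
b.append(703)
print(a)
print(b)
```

Key concept: rebinding vs mutation: a is rebound to a new list, b still points at the original.
Step by step:
`a = [1, 2, 7]` → a = [1, 2, 7]
`b = a` → b = [1, 2, 7] (same object as a)
`a = [23, 41, 41]` → a = [23, 41, 41]
`b.append(703)` → b = [1, 2, 7, 703]
`print(a)` → prints [23, 41, 41]
`print(b)` → prints [1, 2, 7, 703]

Answer:
[23, 41, 41]
[1, 2, 7, 703]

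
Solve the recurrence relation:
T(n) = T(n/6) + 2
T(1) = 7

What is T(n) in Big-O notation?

Each step divides n by 6 and adds 2. After log_6(n) steps we reach T(1)=7. So T(n) = 2·log_6(n) + 7 = O(log n).

Answer: O(log n)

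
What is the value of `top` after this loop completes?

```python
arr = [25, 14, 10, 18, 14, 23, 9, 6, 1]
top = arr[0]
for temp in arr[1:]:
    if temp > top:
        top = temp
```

Maximum of [25, 14, 10, 18, 14, 23, 9, 6, 1]
`top` takes the values: 25

Answer: 25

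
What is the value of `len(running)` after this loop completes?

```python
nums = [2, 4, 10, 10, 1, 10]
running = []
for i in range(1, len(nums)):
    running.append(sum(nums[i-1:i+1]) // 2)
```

Number of 2-element averages
`running` takes the values: [] → [3] → [3, 7] → [3, 7, 10] → [3, 7, 10, 5] → [3, 7, 10, 5, 5]
So `len(running)` = 5

Answer: 5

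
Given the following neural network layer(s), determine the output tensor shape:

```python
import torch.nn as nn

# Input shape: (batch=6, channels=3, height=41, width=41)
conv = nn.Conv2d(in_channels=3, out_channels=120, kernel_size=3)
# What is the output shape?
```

Input: (6, 3, 41, 41) -> Output: (6, 120, 39, 39)

Answer: (6, 120, 39, 39)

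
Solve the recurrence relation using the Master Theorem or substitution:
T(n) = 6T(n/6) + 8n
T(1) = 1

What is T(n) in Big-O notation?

By Master Theorem: a=6, b=6, f(n)=8n. Since log_6(6) = 1 and f(n) = Θ(n^1), Case 2 applies. T(n) = O(n log n).

Answer: O(n log n)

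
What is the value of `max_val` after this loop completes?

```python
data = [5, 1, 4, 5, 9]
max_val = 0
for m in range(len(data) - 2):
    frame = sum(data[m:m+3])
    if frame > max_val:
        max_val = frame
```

Max sum of 3-element window in [5, 1, 4, 5, 9]
`max_val` takes the values: 0 → 10 → 18

Answer: 18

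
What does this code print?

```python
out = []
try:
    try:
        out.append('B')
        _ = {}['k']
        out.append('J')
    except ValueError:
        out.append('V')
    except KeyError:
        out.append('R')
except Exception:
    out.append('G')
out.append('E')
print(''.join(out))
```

Execution trace: 'B' (inner try body) → 'R' (inner except KeyError) → 'E' (after the try/except). Output: BRE

Answer: BRE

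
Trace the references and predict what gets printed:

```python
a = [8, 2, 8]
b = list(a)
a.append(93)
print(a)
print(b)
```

Key concept: list() constructor creates copy.
Step by step:
`a = [8, 2, 8]` → a = [8, 2, 8]
`b = list(a)` → b = [8, 2, 8]
`a.append(93)` → a = [8, 2, 8, 93]
`print(a)` → prints [8, 2, 8, 93]
`print(b)` → prints [8, 2, 8]

Answer:
[8, 2, 8, 93]
[8, 2, 8]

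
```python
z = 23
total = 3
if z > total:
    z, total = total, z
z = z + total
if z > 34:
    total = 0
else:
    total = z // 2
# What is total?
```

Trace:
`z = 23` → z = 23
`total = 3` → total = 3
`if z > total: ...` → z > total is True → z = 3; total = 23
`z = z + total` → z = 26
`if z > 34: ...` → z > 34 is False, take else branch → total = 13
So total = 13

Answer: 13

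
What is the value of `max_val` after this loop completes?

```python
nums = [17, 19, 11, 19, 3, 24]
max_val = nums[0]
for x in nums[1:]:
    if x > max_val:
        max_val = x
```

Maximum of [17, 19, 11, 19, 3, 24]
`max_val` takes the values: 17 → 19 → 24

Answer: 24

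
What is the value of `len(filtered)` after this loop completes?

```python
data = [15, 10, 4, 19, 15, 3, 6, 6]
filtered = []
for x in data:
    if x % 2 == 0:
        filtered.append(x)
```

Count even numbers in [15, 10, 4, 19, 15, 3, 6, 6]
`filtered` takes the values: [] → [10] → [10, 4] → [10, 4, 6] → [10, 4, 6, 6]
So `len(filtered)` = 4

Answer: 4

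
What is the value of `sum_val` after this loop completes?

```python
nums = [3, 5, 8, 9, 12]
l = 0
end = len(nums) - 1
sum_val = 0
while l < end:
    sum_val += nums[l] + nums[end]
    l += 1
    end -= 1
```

Sum of pairs from ends
`sum_val` takes the values: 0 → 15 → 29

Answer: 29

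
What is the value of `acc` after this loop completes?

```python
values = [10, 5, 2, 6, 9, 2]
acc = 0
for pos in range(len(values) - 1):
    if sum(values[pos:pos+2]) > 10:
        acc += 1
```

Count windows with sum > 10
`acc` takes the values: 0 → 1 → 2 → 3

Answer: 3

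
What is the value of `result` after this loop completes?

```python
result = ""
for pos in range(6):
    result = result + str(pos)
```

Concatenate digits 0 to 5
`result` takes the values: "" → "0" → "01" → "012" → "0123" → "01234" → "012345"

Answer: "012345"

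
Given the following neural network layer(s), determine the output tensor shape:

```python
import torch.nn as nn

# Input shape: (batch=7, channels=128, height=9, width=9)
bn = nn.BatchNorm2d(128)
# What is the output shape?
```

Input: (7, 128, 9, 9) -> Output: (7, 128, 9, 9)

Answer: (7, 128, 9, 9)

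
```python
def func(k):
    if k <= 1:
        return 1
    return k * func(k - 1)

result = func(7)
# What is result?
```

func(7) = 7 * 6 * 5 * 4 * 3 * 2 * 1 = 5040

Answer: 5040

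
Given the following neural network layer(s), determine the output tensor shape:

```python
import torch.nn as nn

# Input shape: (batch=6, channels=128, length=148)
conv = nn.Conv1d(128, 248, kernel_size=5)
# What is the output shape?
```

Input: (6, 128, 148) -> Output: (6, 248, 144)

Answer: (6, 248, 144)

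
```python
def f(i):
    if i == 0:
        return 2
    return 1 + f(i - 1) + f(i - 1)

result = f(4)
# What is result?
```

f(i) = 1 + 2·f(i-1), f(0)=2. Closed form: (2+1)·2^4 - 1 = 47.

Answer: 47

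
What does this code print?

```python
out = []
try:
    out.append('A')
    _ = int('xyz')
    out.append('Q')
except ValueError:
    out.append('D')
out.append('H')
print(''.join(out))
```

Execution trace: 'A' (try body) → 'D' (except ValueError) → 'H' (after the try/except). Output: ADH

Answer: ADH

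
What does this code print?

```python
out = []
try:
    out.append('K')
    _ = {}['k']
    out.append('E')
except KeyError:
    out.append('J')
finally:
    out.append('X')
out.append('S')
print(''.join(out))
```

Execution trace: 'K' (try body) → 'J' (except KeyError) → 'X' (finally) → 'S' (after the try/except). Output: KJXS

Answer: KJXS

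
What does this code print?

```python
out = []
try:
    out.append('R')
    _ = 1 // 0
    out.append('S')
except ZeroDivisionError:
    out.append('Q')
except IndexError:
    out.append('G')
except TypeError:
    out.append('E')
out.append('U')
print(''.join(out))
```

Execution trace: 'R' (try body) → 'Q' (except ZeroDivisionError) → 'U' (after the try/except). Output: RQU

Answer: RQU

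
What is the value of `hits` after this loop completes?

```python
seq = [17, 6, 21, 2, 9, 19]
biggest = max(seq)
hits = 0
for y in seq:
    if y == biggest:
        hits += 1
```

Count of max value 21 in [17, 6, 21, 2, 9, 19]
`hits` takes the values: 0 → 1

Answer: 1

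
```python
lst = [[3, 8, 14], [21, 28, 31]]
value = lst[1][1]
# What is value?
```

Trace:
`lst = [[3, 8, 14], [21, 28, 31]]` → lst = [[3, 8, 14], [21, 28, 31]]
`value = lst[1][1]` → value = 28
So value = 28

Answer: 28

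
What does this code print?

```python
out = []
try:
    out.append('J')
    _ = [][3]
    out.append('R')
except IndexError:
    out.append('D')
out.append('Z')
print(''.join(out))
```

Execution trace: 'J' (try body) → 'D' (except IndexError) → 'Z' (after the try/except). Output: JDZ

Answer: JDZ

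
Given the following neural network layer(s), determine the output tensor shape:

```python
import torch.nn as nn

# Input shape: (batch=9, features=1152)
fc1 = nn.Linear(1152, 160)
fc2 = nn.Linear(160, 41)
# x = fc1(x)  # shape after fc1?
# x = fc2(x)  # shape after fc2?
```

Input: (9, 1152) -> after fc1: (9, 160) -> Output: (9, 41)

Answer: (9, 41)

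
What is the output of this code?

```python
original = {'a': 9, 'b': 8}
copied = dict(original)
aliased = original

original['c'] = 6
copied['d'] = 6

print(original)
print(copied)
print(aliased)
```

Key concept: dict() creates copy, assignment creates alias.
Step by step:
`original = {'a': 9, 'b': 8}` → original = {'a': 9, 'b': 8}
`copied = dict(original)` → copied = {'a': 9, 'b': 8}
`aliased = original` → aliased = {'a': 9, 'b': 8} (same object as original)
`original['c'] = 6` → original = {'a': 9, 'b': 8, 'c': 6} (same object as aliased); aliased = {'a': 9, 'b': 8, 'c': 6} (same object as original)
`copied['d'] = 6` → copied = {'a': 9, 'b': 8, 'd': 6}
`print(original)` → prints {'a': 9, 'b': 8, 'c': 6}
`print(copied)` → prints {'a': 9, 'b': 8, 'd': 6}
`print(aliased)` → prints {'a': 9, 'b': 8, 'c': 6}

Answer:
{'a': 9, 'b': 8, 'c': 6}
{'a': 9, 'b': 8, 'd': 6}
{'a': 9, 'b': 8, 'c': 6}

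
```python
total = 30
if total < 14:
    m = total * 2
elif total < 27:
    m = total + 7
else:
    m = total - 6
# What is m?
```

Trace:
`total = 30` → total = 30
`if total < 14: ...` → total < 14 is False, total < 27 is False, take else branch → m = 24
So m = 24

Answer: 24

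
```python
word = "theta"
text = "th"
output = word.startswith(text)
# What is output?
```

Trace:
`word = "theta"` → word = 'theta'
`text = "th"` → text = 'th'
`output = word.startswith(text)` → output = True
So output = True

Answer: True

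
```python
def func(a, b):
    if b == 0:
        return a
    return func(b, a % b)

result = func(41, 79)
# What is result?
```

func(41, 79) -> func(79, 41) -> func(41, 38) -> func(38, 3) -> func(3, 2) -> func(2, 1) -> func(1, 0) -> 1

Answer: 1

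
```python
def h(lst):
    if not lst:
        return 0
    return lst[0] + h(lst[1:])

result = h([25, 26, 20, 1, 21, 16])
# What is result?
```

25 + 26 + 20 + 1 + 21 + 16 + 0 = 109

Answer: 109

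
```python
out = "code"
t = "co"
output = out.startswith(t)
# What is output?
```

Trace:
`out = "code"` → out = 'code'
`t = "co"` → t = 'co'
`output = out.startswith(t)` → output = True
So output = True

Answer: True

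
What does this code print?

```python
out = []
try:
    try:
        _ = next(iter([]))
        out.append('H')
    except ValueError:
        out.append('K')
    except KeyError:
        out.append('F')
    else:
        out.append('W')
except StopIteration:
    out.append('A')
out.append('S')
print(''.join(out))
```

Execution trace: 'A' (outer except StopIteration) → 'S' (after the try/except). Output: AS

Answer: AS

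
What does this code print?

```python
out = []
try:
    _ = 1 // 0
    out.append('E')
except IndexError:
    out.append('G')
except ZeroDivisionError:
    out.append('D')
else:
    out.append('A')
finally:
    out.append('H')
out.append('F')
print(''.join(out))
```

Execution trace: 'D' (except ZeroDivisionError) → 'H' (finally) → 'F' (after the try/except). Output: DHF

Answer: DHF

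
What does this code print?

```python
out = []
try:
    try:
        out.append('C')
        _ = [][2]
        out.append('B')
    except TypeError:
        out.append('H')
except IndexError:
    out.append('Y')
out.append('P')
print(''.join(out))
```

Execution trace: 'C' (try body) → 'Y' (outer except IndexError) → 'P' (after the try/except). Output: CYP

Answer: CYP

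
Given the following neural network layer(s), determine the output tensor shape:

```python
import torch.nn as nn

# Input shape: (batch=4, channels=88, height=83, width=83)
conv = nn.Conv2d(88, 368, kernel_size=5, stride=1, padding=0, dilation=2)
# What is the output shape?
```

Input: (4, 88, 83, 83) -> Output: (4, 368, 75, 75)

Answer: (4, 368, 75, 75)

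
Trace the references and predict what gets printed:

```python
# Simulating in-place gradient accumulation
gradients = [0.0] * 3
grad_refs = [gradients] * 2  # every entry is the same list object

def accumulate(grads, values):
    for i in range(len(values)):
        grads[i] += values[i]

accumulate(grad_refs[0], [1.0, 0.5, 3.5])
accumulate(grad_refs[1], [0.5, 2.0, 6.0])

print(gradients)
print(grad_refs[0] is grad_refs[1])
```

Key concept: gradient accumulation aliasing.
Step by step:
`gradients = [0.0] * 3` → gradients = [0.0, 0.0, 0.0]
`grad_refs = [gradients] * 2` → grad_refs = [[0.0, 0.0, 0.0], [0.0, 0.0, 0.0]]
`accumulate(grad_refs[0], [1.0, 0.5, 3.5])` → gradients = [1.0, 0.5, 3.5]; grad_refs = [[1.0, 0.5, 3.5], [1.0, 0.5, 3.5]]
`accumulate(grad_refs[1], [0.5, 2.0, 6.0])` → gradients = [1.5, 2.5, 9.5]; grad_refs = [[1.5, 2.5, 9.5], [1.5, 2.5, 9.5]]
`print(gradients)` → prints [1.5, 2.5, 9.5]
`print(grad_refs[0] is grad_refs[1])` → prints True

Answer:
[1.5, 2.5, 9.5]
True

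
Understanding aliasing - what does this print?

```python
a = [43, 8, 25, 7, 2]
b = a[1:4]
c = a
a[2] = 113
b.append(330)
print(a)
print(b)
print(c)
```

Key concept: slice vs alias.
Step by step:
`a = [43, 8, 25, 7, 2]` → a = [43, 8, 25, 7, 2]
`b = a[1:4]` → b = [8, 25, 7]
`c = a` → c = [43, 8, 25, 7, 2] (same object as a)
`a[2] = 113` → a = [43, 8, 113, 7, 2] (same object as c); c = [43, 8, 113, 7, 2] (same object as a)
`b.append(330)` → b = [8, 25, 7, 330]
`print(a)` → prints [43, 8, 113, 7, 2]
`print(b)` → prints [8, 25, 7, 330]
`print(c)` → prints [43, 8, 113, 7, 2]

Answer:
[43, 8, 113, 7, 2]
[8, 25, 7, 330]
[43, 8, 113, 7, 2]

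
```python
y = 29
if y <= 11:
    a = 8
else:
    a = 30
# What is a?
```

Trace:
`y = 29` → y = 29
`if y <= 11: ...` → y <= 11 is False, take else branch → a = 30
So a = 30

Answer: 30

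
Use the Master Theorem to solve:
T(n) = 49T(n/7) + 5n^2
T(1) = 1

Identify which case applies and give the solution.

a=49, b=7, f(n)=5n^2. log_7(49) = 2. Since c=2 = 2, Case 2 applies: T(n) = Θ(n^log_b(a) · log n) = O(n^2 log n).

Answer: O(n^2 log n) - Case 2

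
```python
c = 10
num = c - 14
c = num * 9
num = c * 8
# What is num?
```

Trace:
`c = 10` → c = 10
`num = c - 14` → num = -4
`c = num * 9` → c = -36
`num = c * 8` → num = -288
So num = -288

Answer: -288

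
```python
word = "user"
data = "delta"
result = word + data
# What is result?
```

Trace:
`word = "user"` → word = 'user'
`data = "delta"` → data = 'delta'
`result = word + data` → result = 'userdelta'
So result = 'userdelta'

Answer: 'userdelta'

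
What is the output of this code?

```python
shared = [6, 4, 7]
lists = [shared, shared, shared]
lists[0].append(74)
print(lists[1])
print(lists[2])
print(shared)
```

Key concept: list of same reference.
Step by step:
`shared = [6, 4, 7]` → shared = [6, 4, 7]
`lists = [shared, shared, shared]` → lists = [[6, 4, 7], [6, 4, 7], [6, 4, 7]]
`lists[0].append(74)` → shared = [6, 4, 7, 74]; lists = [[6, 4, 7, 74], [6, 4, 7, 74], [6, 4, 7, 74]]
`print(lists[1])` → prints [6, 4, 7, 74]
`print(lists[2])` → prints [6, 4, 7, 74]
`print(shared)` → prints [6, 4, 7, 74]

Answer:
[6, 4, 7, 74]
[6, 4, 7, 74]
[6, 4, 7, 74]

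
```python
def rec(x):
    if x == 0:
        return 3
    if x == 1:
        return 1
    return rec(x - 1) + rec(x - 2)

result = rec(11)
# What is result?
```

Build up from base cases: rec(0)=3, rec(1)=1, rec(2)=4, rec(3)=5, rec(4)=9, rec(5)=14, rec(6)=23, ..., rec(11)=254

Answer: 254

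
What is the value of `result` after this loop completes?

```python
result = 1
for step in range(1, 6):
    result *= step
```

5! = 120
`result` takes the values: 1 → 2 → 6 → 24 → 120

Answer: 120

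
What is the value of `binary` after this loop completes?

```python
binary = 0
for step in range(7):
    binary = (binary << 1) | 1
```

Build 7 consecutive 1-bits: 0b1111111
`binary` takes the values: 0 → 1 → 3 → 7 → 15 → 31 → 63 → 127

Answer: 127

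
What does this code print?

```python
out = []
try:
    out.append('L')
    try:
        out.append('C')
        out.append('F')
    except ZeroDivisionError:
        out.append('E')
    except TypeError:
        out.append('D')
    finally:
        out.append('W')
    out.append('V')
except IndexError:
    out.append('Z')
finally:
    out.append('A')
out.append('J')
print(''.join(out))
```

Execution trace: 'L' (try body) → 'C' (inner try body) → 'F' (inner try body, no exception) → 'W' (inner finally) → 'V' (try body, no exception) → 'A' (finally) → 'J' (after the try/except). Output: LCFWVAJ

Answer: LCFWVAJ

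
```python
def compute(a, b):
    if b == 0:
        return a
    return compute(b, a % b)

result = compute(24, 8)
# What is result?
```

compute(24, 8) -> compute(8, 0) -> 8

Answer: 8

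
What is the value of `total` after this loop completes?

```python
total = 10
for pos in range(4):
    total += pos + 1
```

Start at 10, add 1 to 4 = 20
`total` takes the values: 10 → 11 → 13 → 16 → 20

Answer: 20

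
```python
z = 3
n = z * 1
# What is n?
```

Trace:
`z = 3` → z = 3
`n = z * 1` → n = 3
So n = 3

Answer: 3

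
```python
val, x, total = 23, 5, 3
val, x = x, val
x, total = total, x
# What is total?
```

Trace:
`val, x, total = 23, 5, 3` → val = 23; x = 5; total = 3
`val, x = x, val` → val = 5; x = 23
`x, total = total, x` → x = 3; total = 23
So total = 23

Answer: 23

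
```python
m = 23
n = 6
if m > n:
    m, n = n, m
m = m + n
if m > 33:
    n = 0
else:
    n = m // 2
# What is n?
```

Trace:
`m = 23` → m = 23
`n = 6` → n = 6
`if m > n: ...` → m > n is True → m = 6; n = 23
`m = m + n` → m = 29
`if m > 33: ...` → m > 33 is False, take else branch → n = 14
So n = 14

Answer: 14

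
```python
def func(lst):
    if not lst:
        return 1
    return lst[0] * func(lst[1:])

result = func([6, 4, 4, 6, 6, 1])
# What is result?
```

Product over [6, 4, 4, 6, 6, 1] = 6 * 4 * 4 * 6 * 6 * 1 = 3456

Answer: 3456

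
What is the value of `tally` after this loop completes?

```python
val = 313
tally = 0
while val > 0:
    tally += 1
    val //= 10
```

Count digits by repeated division by 10
`tally` takes the values: 0 → 1 → 2 → 3

Answer: 3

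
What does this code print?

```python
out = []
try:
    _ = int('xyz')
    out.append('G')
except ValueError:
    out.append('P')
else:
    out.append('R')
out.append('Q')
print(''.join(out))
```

Execution trace: 'P' (except ValueError) → 'Q' (after the try/except). Output: PQ

Answer: PQ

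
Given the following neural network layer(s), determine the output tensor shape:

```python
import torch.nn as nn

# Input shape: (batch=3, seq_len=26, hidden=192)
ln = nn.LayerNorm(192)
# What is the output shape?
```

Input: (3, 26, 192) -> Output: (3, 26, 192)

Answer: (3, 26, 192)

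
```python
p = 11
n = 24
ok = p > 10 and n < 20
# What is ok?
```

Trace:
`p = 11` → p = 11
`n = 24` → n = 24
`ok = p > 10 and n < 20` → ok = False
So ok = False

Answer: False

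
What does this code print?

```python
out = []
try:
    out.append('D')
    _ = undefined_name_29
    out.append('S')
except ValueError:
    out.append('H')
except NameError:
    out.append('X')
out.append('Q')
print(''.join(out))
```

Execution trace: 'D' (try body) → 'X' (except NameError) → 'Q' (after the try/except). Output: DXQ

Answer: DXQ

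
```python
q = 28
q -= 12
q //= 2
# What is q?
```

Trace:
`q = 28` → q = 28
`q -= 12` → q = 16
`q //= 2` → q = 8
So q = 8

Answer: 8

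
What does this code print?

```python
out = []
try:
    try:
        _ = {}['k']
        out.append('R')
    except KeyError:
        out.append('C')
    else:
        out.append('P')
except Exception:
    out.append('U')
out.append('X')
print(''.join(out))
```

Execution trace: 'C' (inner except KeyError) → 'X' (after the try/except). Output: CX

Answer: CX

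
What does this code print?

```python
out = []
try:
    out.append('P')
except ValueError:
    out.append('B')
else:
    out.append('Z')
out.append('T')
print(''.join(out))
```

Execution trace: 'P' (try body, no exception) → 'Z' (else) → 'T' (after the try/except). Output: PZT

Answer: PZT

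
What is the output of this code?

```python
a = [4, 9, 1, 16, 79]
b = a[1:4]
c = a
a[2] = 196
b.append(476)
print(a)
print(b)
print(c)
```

Key concept: slice vs alias.
Step by step:
`a = [4, 9, 1, 16, 79]` → a = [4, 9, 1, 16, 79]
`b = a[1:4]` → b = [9, 1, 16]
`c = a` → c = [4, 9, 1, 16, 79] (same object as a)
`a[2] = 196` → a = [4, 9, 196, 16, 79] (same object as c); c = [4, 9, 196, 16, 79] (same object as a)
`b.append(476)` → b = [9, 1, 16, 476]
`print(a)` → prints [4, 9, 196, 16, 79]
`print(b)` → prints [9, 1, 16, 476]
`print(c)` → prints [4, 9, 196, 16, 79]

Answer:
[4, 9, 196, 16, 79]
[9, 1, 16, 476]
[4, 9, 196, 16, 79]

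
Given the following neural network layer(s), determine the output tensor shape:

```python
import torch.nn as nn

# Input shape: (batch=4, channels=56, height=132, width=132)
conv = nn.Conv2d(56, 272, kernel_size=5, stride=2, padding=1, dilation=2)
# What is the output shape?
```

Input: (4, 56, 132, 132) -> Output: (4, 272, 63, 63)

Answer: (4, 272, 63, 63)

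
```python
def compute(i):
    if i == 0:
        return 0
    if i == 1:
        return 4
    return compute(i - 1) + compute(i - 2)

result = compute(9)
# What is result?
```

Build up from base cases: compute(0)=0, compute(1)=4, compute(2)=4, compute(3)=8, compute(4)=12, compute(5)=20, compute(6)=32, ..., compute(9)=136

Answer: 136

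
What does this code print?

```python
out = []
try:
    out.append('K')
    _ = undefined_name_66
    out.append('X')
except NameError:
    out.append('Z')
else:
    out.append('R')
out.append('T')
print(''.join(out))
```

Execution trace: 'K' (try body) → 'Z' (except NameError) → 'T' (after the try/except). Output: KZT

Answer: KZT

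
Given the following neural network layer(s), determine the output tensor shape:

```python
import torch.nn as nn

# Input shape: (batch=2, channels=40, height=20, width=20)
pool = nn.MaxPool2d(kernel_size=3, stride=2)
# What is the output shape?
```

Input: (2, 40, 20, 20) -> Output: (2, 40, 9, 9)

Answer: (2, 40, 9, 9)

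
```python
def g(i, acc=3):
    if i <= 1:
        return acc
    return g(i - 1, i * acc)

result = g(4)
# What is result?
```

Accumulator trace (n, acc): (4, 3) -> (3, 12) -> (2, 36) -> (1, 72) -> return 72

Answer: 72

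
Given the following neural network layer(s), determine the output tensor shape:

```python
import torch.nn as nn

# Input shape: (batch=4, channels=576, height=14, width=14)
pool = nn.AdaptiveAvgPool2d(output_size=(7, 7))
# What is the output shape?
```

Input: (4, 576, 14, 14) -> Output: (4, 576, 7, 7)

Answer: (4, 576, 7, 7)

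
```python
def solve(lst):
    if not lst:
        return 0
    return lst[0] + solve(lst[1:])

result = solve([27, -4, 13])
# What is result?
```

27 + (-4) + 13 + 0 = 36

Answer: 36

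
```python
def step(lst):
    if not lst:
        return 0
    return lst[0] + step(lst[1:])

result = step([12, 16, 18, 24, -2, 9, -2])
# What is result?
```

12 + 16 + 18 + 24 + (-2) + 9 + (-2) + 0 = 75

Answer: 75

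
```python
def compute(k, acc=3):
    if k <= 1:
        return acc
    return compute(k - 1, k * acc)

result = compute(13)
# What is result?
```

Accumulator trace (n, acc): (13, 3) -> (12, 39) -> (11, 468) -> (10, 5148) -> (9, 51480) -> (8, 463320) -> (7, 3706560) -> (6, 25945920) -> (5, 155675520) -> (4, 778377600) -> (3, 3113510400) -> (2, 9340531200) -> (1, 18681062400) -> return 18681062400

Answer: 18681062400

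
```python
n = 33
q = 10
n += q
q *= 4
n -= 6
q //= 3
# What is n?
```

Trace:
`n = 33` → n = 33
`q = 10` → q = 10
`n += q` → n = 43
`q *= 4` → q = 40
`n -= 6` → n = 37
`q //= 3` → q = 13
So n = 37

Answer: 37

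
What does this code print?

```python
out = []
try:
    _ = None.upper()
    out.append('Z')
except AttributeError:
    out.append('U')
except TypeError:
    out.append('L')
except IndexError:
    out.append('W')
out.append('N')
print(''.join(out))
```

Execution trace: 'U' (except AttributeError) → 'N' (after the try/except). Output: UN

Answer: UN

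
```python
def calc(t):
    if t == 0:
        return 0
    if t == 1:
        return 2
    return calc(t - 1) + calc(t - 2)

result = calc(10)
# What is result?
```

Build up from base cases: calc(0)=0, calc(1)=2, calc(2)=2, calc(3)=4, calc(4)=6, calc(5)=10, calc(6)=16, ..., calc(10)=110

Answer: 110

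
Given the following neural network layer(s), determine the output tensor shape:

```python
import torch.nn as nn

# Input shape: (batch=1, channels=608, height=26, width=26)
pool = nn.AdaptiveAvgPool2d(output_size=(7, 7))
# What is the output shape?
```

Input: (1, 608, 26, 26) -> Output: (1, 608, 7, 7)

Answer: (1, 608, 7, 7)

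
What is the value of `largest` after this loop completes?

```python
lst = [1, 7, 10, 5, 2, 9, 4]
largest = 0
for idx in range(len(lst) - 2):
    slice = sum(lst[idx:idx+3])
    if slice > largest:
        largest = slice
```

Max sum of 3-element window in [1, 7, 10, 5, 2, 9, 4]
`largest` takes the values: 0 → 18 → 22

Answer: 22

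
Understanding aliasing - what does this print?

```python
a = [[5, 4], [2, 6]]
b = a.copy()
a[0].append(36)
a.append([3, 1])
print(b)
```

Key concept: shallow copy with nested lists.
Step by step:
`a = [[5, 4], [2, 6]]` → a = [[5, 4], [2, 6]]
`b = a.copy()` → b = [[5, 4], [2, 6]]
`a[0].append(36)` → a = [[5, 4, 36], [2, 6]]; b = [[5, 4, 36], [2, 6]]
`a.append([3, 1])` → a = [[5, 4, 36], [2, 6], [3, 1]]
`print(b)` → prints [[5, 4, 36], [2, 6]]

Answer: [[5, 4, 36], [2, 6]]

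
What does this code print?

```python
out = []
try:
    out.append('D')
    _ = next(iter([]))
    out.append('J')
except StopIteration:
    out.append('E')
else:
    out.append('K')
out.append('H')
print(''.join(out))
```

Execution trace: 'D' (try body) → 'E' (except StopIteration) → 'H' (after the try/except). Output: DEH

Answer: DEH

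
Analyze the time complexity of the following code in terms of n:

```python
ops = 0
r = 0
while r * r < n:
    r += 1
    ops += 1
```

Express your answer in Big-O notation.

Each loop level contributes: √n. Multiplying the contributions gives O(√n).

Answer: O(√n)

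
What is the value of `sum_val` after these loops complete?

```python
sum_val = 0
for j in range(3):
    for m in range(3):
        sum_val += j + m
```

Sum of all j+m for j,m in 3x3
`sum_val` takes the values: 0 → 1 → 3 → 4 → 6 → 9 → 11 → 14 → 18

Answer: 18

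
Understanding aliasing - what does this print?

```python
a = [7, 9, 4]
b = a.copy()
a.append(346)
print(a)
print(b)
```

Key concept: list.copy() creates independent copy.
Step by step:
`a = [7, 9, 4]` → a = [7, 9, 4]
`b = a.copy()` → b = [7, 9, 4]
`a.append(346)` → a = [7, 9, 4, 346]
`print(a)` → prints [7, 9, 4, 346]
`print(b)` → prints [7, 9, 4]

Answer:
[7, 9, 4, 346]
[7, 9, 4]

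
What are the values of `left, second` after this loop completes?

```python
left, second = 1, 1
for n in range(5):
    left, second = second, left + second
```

Fibonacci: after 5 iterations
`left, second` takes the values: (1, 1) → (1, 2) → (2, 3) → (3, 5) → (5, 8) → (8, 13)

Answer: 8, 13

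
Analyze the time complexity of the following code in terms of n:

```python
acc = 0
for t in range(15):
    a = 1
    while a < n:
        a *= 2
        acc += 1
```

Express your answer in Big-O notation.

Each loop level contributes: 1 × log n. Multiplying the contributions gives O(log n).

Answer: O(log n)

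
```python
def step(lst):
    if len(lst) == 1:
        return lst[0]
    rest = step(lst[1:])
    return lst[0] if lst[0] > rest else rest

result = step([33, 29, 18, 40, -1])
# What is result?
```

Recursive max over [33, 29, 18, 40, -1] = 40

Answer: 40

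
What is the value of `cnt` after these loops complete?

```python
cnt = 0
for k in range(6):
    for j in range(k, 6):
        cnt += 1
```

Upper triangle: 6 + 5 + ... + 1
`cnt` takes the values: 0 → 1 → 2 → 3 → 4 → 5 → 6 → 7 → 8 → 9 → 10 → 11 → 12 → 13 → 14 → 15 → 16 → 17 → 18 → 19 → 20 → 21

Answer: 21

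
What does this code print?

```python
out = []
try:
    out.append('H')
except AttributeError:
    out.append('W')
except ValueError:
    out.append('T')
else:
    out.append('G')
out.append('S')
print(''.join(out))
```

Execution trace: 'H' (try body, no exception) → 'G' (else) → 'S' (after the try/except). Output: HGS

Answer: HGS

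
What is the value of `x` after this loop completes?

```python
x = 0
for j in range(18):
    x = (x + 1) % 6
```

Increment mod 6, 18 times = 0
`x` takes the values: 0 → 1 → 2 → 3 → 4 → 5 → 0 → 1 → 2 → 3 → 4 → 5 → 0 → 1 → 2 → 3 → 4 → 5 → 0

Answer: 0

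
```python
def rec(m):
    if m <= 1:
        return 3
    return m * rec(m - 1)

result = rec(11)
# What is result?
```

rec(11) = 11 * 10 * 9 * 8 * 7 * 6 * 5 * 4 * 3 * 2 * 3 = 119750400

Answer: 119750400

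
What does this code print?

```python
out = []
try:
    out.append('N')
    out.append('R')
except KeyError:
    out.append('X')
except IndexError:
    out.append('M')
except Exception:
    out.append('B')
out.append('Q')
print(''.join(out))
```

Execution trace: 'N' (try body) → 'R' (try body, no exception) → 'Q' (after the try/except). Output: NRQ

Answer: NRQ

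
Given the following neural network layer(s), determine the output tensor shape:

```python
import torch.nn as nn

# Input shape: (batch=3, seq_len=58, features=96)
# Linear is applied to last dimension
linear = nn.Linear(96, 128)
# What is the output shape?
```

Input: (3, 58, 96) -> Output: (3, 58, 128)

Answer: (3, 58, 128)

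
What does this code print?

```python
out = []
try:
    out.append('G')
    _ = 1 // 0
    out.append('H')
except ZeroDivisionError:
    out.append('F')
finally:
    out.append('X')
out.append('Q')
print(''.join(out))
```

Execution trace: 'G' (try body) → 'F' (except ZeroDivisionError) → 'X' (finally) → 'Q' (after the try/except). Output: GFXQ

Answer: GFXQ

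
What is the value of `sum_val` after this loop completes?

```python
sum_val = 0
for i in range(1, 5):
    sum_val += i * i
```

Sum of squares 1² to 4² = 30
`sum_val` takes the values: 0 → 1 → 5 → 14 → 30

Answer: 30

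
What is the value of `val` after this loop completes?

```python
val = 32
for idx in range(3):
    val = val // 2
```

Halve 3 times: 32 // 2^3 = 4
`val` takes the values: 32 → 16 → 8 → 4

Answer: 4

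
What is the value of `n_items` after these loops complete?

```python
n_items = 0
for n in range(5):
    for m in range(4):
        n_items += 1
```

5 * 4 = 20
`n_items` takes the values: 0 → 1 → 2 → 3 → 4 → 5 → 6 → 7 → 8 → 9 → 10 → 11 → 12 → 13 → 14 → 15 → 16 → 17 → 18 → 19 → 20

Answer: 20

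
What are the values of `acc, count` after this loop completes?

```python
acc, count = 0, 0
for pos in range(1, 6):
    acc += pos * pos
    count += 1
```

Sum of squares and count
`acc, count` takes the values: (0, 0) → (1, 0) → (1, 1) → (5, 1) → (5, 2) → (14, 2) → (14, 3) → (30, 3) → (30, 4) → (55, 4) → (55, 5)

Answer: 55, 5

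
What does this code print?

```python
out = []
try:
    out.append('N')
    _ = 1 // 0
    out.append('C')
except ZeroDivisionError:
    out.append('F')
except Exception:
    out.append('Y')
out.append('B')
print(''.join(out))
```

Execution trace: 'N' (try body) → 'F' (except ZeroDivisionError) → 'B' (after the try/except). Output: NFB

Answer: NFB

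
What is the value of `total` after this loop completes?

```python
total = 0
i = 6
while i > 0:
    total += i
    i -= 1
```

Sum 6 down to 1
`total` takes the values: 0 → 6 → 11 → 15 → 18 → 20 → 21

Answer: 21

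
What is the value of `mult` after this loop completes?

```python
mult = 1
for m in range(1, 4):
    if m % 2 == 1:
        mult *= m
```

Product of odd numbers 1 to 3
`mult` takes the values: 1 → 3

Answer: 3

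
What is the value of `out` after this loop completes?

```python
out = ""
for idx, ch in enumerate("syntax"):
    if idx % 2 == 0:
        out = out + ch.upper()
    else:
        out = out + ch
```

Uppercase even positions in 'syntax'
`out` takes the values: "" → "S" → "Sy" → "SyN" → "SyNt" → "SyNtA" → "SyNtAx"

Answer: "SyNtAx"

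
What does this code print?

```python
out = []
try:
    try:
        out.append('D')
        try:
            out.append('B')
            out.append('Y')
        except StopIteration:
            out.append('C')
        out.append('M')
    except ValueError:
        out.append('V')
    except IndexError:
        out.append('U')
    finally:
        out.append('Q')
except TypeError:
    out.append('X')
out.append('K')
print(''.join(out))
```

Execution trace: 'D' (try body) → 'B' (inner try body) → 'Y' (inner try body, no exception) → 'M' (try body, no exception) → 'Q' (finally) → 'K' (after the try/except). Output: DBYMQK

Answer: DBYMQK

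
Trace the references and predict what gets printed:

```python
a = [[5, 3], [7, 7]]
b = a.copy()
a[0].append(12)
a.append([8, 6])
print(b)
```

Key concept: shallow copy with nested lists.
Step by step:
`a = [[5, 3], [7, 7]]` → a = [[5, 3], [7, 7]]
`b = a.copy()` → b = [[5, 3], [7, 7]]
`a[0].append(12)` → a = [[5, 3, 12], [7, 7]]; b = [[5, 3, 12], [7, 7]]
`a.append([8, 6])` → a = [[5, 3, 12], [7, 7], [8, 6]]
`print(b)` → prints [[5, 3, 12], [7, 7]]

Answer: [[5, 3, 12], [7, 7]]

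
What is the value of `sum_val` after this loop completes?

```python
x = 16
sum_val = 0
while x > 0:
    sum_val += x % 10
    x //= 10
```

Sum digits of 16
`sum_val` takes the values: 0 → 6 → 7

Answer: 7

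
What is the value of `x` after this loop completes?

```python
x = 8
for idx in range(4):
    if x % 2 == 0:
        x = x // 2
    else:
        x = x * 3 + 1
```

Collatz-style transformation from 8
`x` takes the values: 8 → 4 → 2 → 1 → 4

Answer: 4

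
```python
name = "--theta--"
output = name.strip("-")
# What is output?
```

Trace:
`name = "--theta--"` → name = '--theta--'
`output = name.strip("-")` → output = 'theta'
So output = 'theta'

Answer: 'theta'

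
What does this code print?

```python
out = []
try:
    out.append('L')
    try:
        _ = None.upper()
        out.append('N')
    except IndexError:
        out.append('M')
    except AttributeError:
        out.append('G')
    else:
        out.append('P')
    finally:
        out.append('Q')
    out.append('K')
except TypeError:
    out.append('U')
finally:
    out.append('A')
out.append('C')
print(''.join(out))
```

Execution trace: 'L' (try body) → 'G' (inner except AttributeError) → 'Q' (inner finally) → 'K' (try body, no exception) → 'A' (finally) → 'C' (after the try/except). Output: LGQKAC

Answer: LGQKAC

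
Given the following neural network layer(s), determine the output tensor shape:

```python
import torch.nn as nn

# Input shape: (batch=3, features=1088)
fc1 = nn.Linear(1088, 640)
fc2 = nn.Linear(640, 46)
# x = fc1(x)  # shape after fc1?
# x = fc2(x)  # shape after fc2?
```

Input: (3, 1088) -> after fc1: (3, 640) -> Output: (3, 46)

Answer: (3, 46)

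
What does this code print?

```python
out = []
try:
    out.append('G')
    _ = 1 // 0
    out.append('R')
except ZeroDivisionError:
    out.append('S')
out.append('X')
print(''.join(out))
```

Execution trace: 'G' (try body) → 'S' (except ZeroDivisionError) → 'X' (after the try/except). Output: GSX

Answer: GSX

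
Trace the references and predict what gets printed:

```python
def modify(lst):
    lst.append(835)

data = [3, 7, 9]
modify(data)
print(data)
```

Key concept: function modifies passed list.
Step by step:
`data = [3, 7, 9]` → data = [3, 7, 9]
`modify(data)` → data = [3, 7, 9, 835]
`print(data)` → prints [3, 7, 9, 835]

Answer: [3, 7, 9, 835]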